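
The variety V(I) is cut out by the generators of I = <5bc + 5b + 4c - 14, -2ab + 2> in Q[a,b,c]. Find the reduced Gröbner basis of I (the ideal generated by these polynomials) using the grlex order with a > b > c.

f_1 = 5bc + 5b + 4c - 14, LT = bc.
f_2 = -2ab + 2, LT = ab.

S(f_1,f_2): lcm = abc. S = ab + 4/5ac - 14/5a + c.
  leading term ab: subtract (-1/2)·f_2 from ab + 4/5ac - 14/5a + c → 4/5ac - 14/5a + c + 1
  leading term ac: no divisor's leading term divides it; move 4/5ac to the remainder.
  leading term a: no divisor's leading term divides it; move -14/5a to the remainder.
  leading term c: no divisor's leading term divides it; move c to the remainder.
  leading term 1: no divisor's leading term divides it; move 1 to the remainder.
  remainder 4/5ac - 14/5a + c + 1 ≠ 0; add g_3 = 4/5ac - 14/5a + c + 1 to the basis.

The other S-polynomials (S(f_1,g_3), S(f_2,g_3)) all reduce to 0 modulo the current basis, so we have a Gröbner basis.

G = {ab - 1, ac - 7/2a + 5/4c + 5/4, bc + b + 4/5c - 14/5}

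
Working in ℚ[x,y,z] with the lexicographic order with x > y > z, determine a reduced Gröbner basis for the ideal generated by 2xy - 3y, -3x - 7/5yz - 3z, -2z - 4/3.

This is the nonlinear analogue of row-reducing a linear system.

f_1 = 2xy - 3y, LT = xy.
f_2 = -3x - 7/5yz - 3z, LT = x.
f_3 = -2z - 4/3, LT = z.

S(f_1,f_2): lcm = xy. S = -7/15y²z - yz - 3/2y.
  leading term y²z: subtract (7/30y²)·f_3 from -7/15y²z - yz - 3/2y → 14/45y² - yz - 3/2y
  leading term y²: no divisor's leading term divides it; move 14/45y² to the remainder.
  leading term yz: subtract (½y)·f_3 from -yz - 3/2y → -⅚y
  leading term y: no divisor's leading term divides it; move -⅚y to the remainder.
  remainder 14/45y² - ⅚y ≠ 0; add g_4 = 14/45y² - ⅚y to the basis.

The other S-polynomials (S(f_1,f_3), S(f_2,f_3), S(f_1,g_4), S(f_2,g_4), S(f_3,g_4)) all reduce to 0 modulo the current basis, so we have a Gröbner basis.
Inter-reduce: drop elements whose leading term is divisible by another's, tail-reduce, and make monic.

G = {x - 14/45y - ⅔, y² - 75/28y, z + ⅔}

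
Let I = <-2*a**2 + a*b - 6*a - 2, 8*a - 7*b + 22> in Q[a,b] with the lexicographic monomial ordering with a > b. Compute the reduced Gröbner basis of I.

G = {a - 7/8*b + 11/4, b**2 - 52/21*b + 20/21}

f_1 = -2*a**2 + a*b - 6*a - 2, LT = a**2.
f_2 = 8*a - 7*b + 22, LT = a.

S(f_1,f_2): lcm = a**2. S = 3/8*a*b + 1/4*a + 1.
  leading term a*b: subtract (3/64*b)·f_2 from 3/8*a*b + 1/4*a + 1 → 1/4*a + 21/64*b**2 - 33/32*b + 1
  leading term a: subtract (1/32)·f_2 from 1/4*a + 21/64*b**2 - 33/32*b + 1 → 21/64*b**2 - 13/16*b + 5/16
  leading term b**2: no divisor's leading term divides it; move 21/64*b**2 to the remainder.
  leading term b: no divisor's leading term divides it; move -13/16*b to the remainder.
  leading term 1: no divisor's leading term divides it; move 5/16 to the remainder.
  remainder 21/64*b**2 - 13/16*b + 5/16 ≠ 0; add g_3 = 21/64*b**2 - 13/16*b + 5/16 to the basis.

S(f_1,g_3): leading monomials are coprime, so the S-polynomial reduces to 0 (Buchberger's first criterion).
S(f_2,g_3): leading monomials are coprime, so the S-polynomial reduces to 0 (Buchberger's first criterion).
Every S-polynomial of the final basis reduces to 0, so we have a Gröbner basis.
Inter-reduce: drop elements whose leading term is divisible by another's, tail-reduce, and make monic.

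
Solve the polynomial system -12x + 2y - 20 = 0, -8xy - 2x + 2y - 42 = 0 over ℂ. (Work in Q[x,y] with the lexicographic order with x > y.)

{(-1, 4), (-11/24, 29/4)}

Compute a lex Gröbner basis by Buchberger's algorithm.
f_1 = -12x + 2y - 20, LT = x.
f_2 = -8xy - 2x + 2y - 42, LT = xy.

S(f_1,f_2): lcm = xy. S = -1/4x - 1/6y^2 + 23/12y - 21/4.
  reduce S modulo (f_1, f_2):
  remainder -1/6y^2 + 15/8y - 29/6 ≠ 0; add h_3 = -1/6y^2 + 15/8y - 29/6 to the basis.

The other S-polynomials (S(f_1,h_3), S(f_2,h_3)) all reduce to 0 modulo the current basis, so we have a Gröbner basis.
Inter-reduce: drop elements whose leading term is divisible by another's, tail-reduce, and make monic.
Reduced Gröbner basis: {x - 1/6y + 5/3, y^2 - 45/4y + 29}.

Elimination: the polynomial y^2 - 45/4y + 29 lies in the elimination ideal for y, so y ∈ {4, 29/4}. For each such y, the remaining basis elements (now univariate) give the rest of the solution.
  y = 4: the earlier basis element becomes x + 1 = 0, giving x = -1 — point (-1, 4).
  y = 29/4: the earlier basis element becomes x + 11/24 = 0, giving x = -11/24 — point (-11/24, 29/4).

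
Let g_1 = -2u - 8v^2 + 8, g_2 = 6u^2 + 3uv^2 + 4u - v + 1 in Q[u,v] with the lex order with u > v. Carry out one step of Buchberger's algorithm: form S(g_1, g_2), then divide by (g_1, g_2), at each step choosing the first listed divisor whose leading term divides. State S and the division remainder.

S(g_1, g_2) = 7/2uv^2 - 14/3u + 1/6v - 1/6; remainder on division = -14v^4 + 98/3v^2 + 1/6v - 113/6.

lcm(LM(g_1), LM(g_2)) = u^2.
S = (lcm/LT(g_1))·g_1 − (lcm/LT(g_2))·g_2 = 7/2uv^2 - 14/3u + 1/6v - 1/6.
Reduce S modulo (g_1, g_2) in that order:
  leading term uv^2: subtract (-7/4v^2)·g_1 from 7/2uv^2 - 14/3u + 1/6v - 1/6 → -14/3u - 14v^4 + 14v^2 + 1/6v - 1/6
  leading term u: subtract (7/3)·g_1 from -14/3u - 14v^4 + 14v^2 + 1/6v - 1/6 → -14v^4 + 98/3v^2 + 1/6v - 113/6
  leading term v^4: no divisor's leading term divides it; move -14v^4 to the remainder.
  leading term v^2: no divisor's leading term divides it; move 98/3v^2 to the remainder.
  leading term v: no divisor's leading term divides it; move 1/6v to the remainder.
  leading term 1: no divisor's leading term divides it; move -113/6 to the remainder.
The remainder -14v^4 + 98/3v^2 + 1/6v - 113/6 is nonzero, so it would be added as the next basis element.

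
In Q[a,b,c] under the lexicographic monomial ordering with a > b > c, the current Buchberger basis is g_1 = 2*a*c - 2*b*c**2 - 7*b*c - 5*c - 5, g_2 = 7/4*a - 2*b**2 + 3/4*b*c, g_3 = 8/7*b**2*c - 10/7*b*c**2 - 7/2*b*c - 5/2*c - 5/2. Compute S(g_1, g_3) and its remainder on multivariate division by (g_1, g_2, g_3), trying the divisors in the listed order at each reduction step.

S(g_1, g_3) = 5/4*a*b*c**2 + 49/16*a*b*c + 35/16*a*c + 35/16*a - b**3*c**2 - 7/2*b**3*c - 5/2*b**2*c - 5/2*b**2; remainder on division = 0.

lcm(LM(g_1), LM(g_3)) = a*b**2*c.
S = (lcm/LT(g_1))·g_1 − (lcm/LT(g_3))·g_3 = 5/4*a*b*c**2 + 49/16*a*b*c + 35/16*a*c + 35/16*a - b**3*c**2 - 7/2*b**3*c - 5/2*b**2*c - 5/2*b**2.
Reduce S modulo (g_1, g_2, g_3) in that order:
  leading term a*b*c**2: subtract (5/8*b*c)·g_1 from 5/4*a*b*c**2 + 49/16*a*b*c + 35/16*a*c + 35/16*a - b**3*c**2 - 7/2*b**3*c - 5/2*b**2*c - 5/2*b**2 → 49/16*a*b*c + 35/16*a*c + 35/16*a - b**3*c**2 - 7/2*b**3*c + 5/4*b**2*c**3 + 35/8*b**2*c**2 - 5/2*b**2*c - 5/2*b**2 + 25/8*b*c**2 + 25/8*b*c
  leading term a*b*c: subtract (49/32*b)·g_1 from 49/16*a*b*c + 35/16*a*c + 35/16*a - b**3*c**2 - 7/2*b**3*c + 5/4*b**2*c**3 + 35/8*b**2*c**2 - 5/2*b**2*c - 5/2*b**2 + 25/8*b*c**2 + 25/8*b*c → 35/16*a*c + 35/16*a - b**3*c**2 - 7/2*b**3*c + 5/4*b**2*c**3 + 119/16*b**2*c**2 + 263/32*b**2*c - 5/2*b**2 + 25/8*b*c**2 + 345/32*b*c + 245/32*b
  leading term a*c: subtract (35/32)·g_1 from 35/16*a*c + 35/16*a - b**3*c**2 - 7/2*b**3*c + 5/4*b**2*c**3 + 119/16*b**2*c**2 + 263/32*b**2*c - 5/2*b**2 + 25/8*b*c**2 + 345/32*b*c + 245/32*b → 35/16*a - b**3*c**2 - 7/2*b**3*c + 5/4*b**2*c**3 + 119/16*b**2*c**2 + 263/32*b**2*c - 5/2*b**2 + 85/16*b*c**2 + 295/16*b*c + 245/32*b + 175/32*c + 175/32
  leading term a: subtract (5/4)·g_2 from 35/16*a - b**3*c**2 - 7/2*b**3*c + 5/4*b**2*c**3 + 119/16*b**2*c**2 + 263/32*b**2*c - 5/2*b**2 + 85/16*b*c**2 + 295/16*b*c + 245/32*b + 175/32*c + 175/32 → -b**3*c**2 - 7/2*b**3*c + 5/4*b**2*c**3 + 119/16*b**2*c**2 + 263/32*b**2*c + 85/16*b*c**2 + 35/2*b*c + 245/32*b + 175/32*c + 175/32
  leading term b**3*c**2: subtract (-7/8*b*c)·g_3 from -b**3*c**2 - 7/2*b**3*c + 5/4*b**2*c**3 + 119/16*b**2*c**2 + 263/32*b**2*c + 85/16*b*c**2 + 35/2*b*c + 245/32*b + 175/32*c + 175/32 → -7/2*b**3*c + 35/8*b**2*c**2 + 263/32*b**2*c + 25/8*b*c**2 + 245/16*b*c + 245/32*b + 175/32*c + 175/32
  leading term b**3*c: subtract (-49/16*b)·g_3 from -7/2*b**3*c + 35/8*b**2*c**2 + 263/32*b**2*c + 25/8*b*c**2 + 245/16*b*c + 245/32*b + 175/32*c + 175/32 → -5/2*b**2*c + 25/8*b*c**2 + 245/32*b*c + 175/32*c + 175/32
  leading term b**2*c: subtract (-35/16)·g_3 from -5/2*b**2*c + 25/8*b*c**2 + 245/32*b*c + 175/32*c + 175/32 → 0
The remainder is 0, so this S-polynomial contributes no new basis element.
An S-polynomial is built so that the two leading terms cancel; whether anything survives reduction is exactly the Gröbner-basis criterion.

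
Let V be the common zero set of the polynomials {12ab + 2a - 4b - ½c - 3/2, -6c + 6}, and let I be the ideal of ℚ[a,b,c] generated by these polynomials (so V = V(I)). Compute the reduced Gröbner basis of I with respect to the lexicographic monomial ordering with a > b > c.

G = {ab + ⅙a - ⅓b - ⅙, c - 1}

Buchberger's algorithm terminates because the ascending chain of leading-term ideals stabilizes.

f_1 = 12ab + 2a - 4b - ½c - 3/2, LT = ab.
f_2 = -6c + 6, LT = c.

The S-polynomials (S(f_1,f_2)) all reduce to 0 modulo the current basis, so we have a Gröbner basis.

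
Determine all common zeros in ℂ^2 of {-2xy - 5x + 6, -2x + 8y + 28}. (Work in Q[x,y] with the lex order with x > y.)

{(-2, -4), (6, -2)}

Compute a lex Gröbner basis by Buchberger's algorithm.
f_1 = -2xy - 5x + 6, LT = xy.
f_2 = -2x + 8y + 28, LT = x.

S(f_1,f_2): lcm = xy. S = 5/2x + 4y^2 + 14y - 3.
  leading term x: subtract (-5/4)·f_2 from 5/2x + 4y^2 + 14y - 3 → 4y^2 + 24y + 32
  leading term y^2: no divisor's leading term divides it; move 4y^2 to the remainder.
  leading term y: no divisor's leading term divides it; move 24y to the remainder.
  leading term 1: no divisor's leading term divides it; move 32 to the remainder.
  remainder 4y^2 + 24y + 32 ≠ 0; add h_3 = 4y^2 + 24y + 32 to the basis.

The other S-polynomials (S(f_1,h_3), S(f_2,h_3)) all reduce to 0 modulo the current basis, so we have a Gröbner basis.
Inter-reduce: drop elements whose leading term is divisible by another's, tail-reduce, and make monic.
Reduced Gröbner basis: {x - 4y - 14, y^2 + 6y + 8}.

The lex basis is triangular: the last element involves only y. Solving y^2 + 6y + 8 = 0 gives y ∈ {-4, -2}; substituting each value into the earlier elements determines the remaining variables.
  y = -4: the earlier basis element becomes x + 2 = 0, giving x = -2 — point (-2, -4).
  y = -2: the earlier basis element becomes x - 6 = 0, giving x = 6 — point (6, -2).
Substituting each solution back into the original system confirms all equations vanish.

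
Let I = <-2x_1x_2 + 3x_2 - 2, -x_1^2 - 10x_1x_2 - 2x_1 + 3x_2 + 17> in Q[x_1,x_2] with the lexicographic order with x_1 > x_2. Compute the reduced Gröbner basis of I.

G = {x_1 - 12x_2^2 + 87/4x_2 + 7/2, x_2^3 - 29/16x_2^2 - 5/12x_2 + 1/12}

The reduced Gröbner basis is the canonical form of the ideal for this ordering.

f_1 = -2x_1x_2 + 3x_2 - 2, LT = x_1x_2.
f_2 = -x_1^2 - 10x_1x_2 - 2x_1 + 3x_2 + 17, LT = x_1^2.

S(f_1,f_2): lcm = x_1^2x_2. S = -10x_1x_2^2 - 7/2x_1x_2 + x_1 + 3x_2^2 + 17x_2.
  leading term x_1x_2^2: subtract (5x_2)·f_1 from -10x_1x_2^2 - 7/2x_1x_2 + x_1 + 3x_2^2 + 17x_2 → -7/2x_1x_2 + x_1 - 12x_2^2 + 27x_2
  leading term x_1x_2: subtract (7/4)·f_1 from -7/2x_1x_2 + x_1 - 12x_2^2 + 27x_2 → x_1 - 12x_2^2 + 87/4x_2 + 7/2
  leading term x_1: no divisor's leading term divides it; move x_1 to the remainder.
  leading term x_2^2: no divisor's leading term divides it; move -12x_2^2 to the remainder.
  leading term x_2: no divisor's leading term divides it; move 87/4x_2 to the remainder.
  leading term 1: no divisor's leading term divides it; move 7/2 to the remainder.
  remainder x_1 - 12x_2^2 + 87/4x_2 + 7/2 ≠ 0; add g_3 = x_1 - 12x_2^2 + 87/4x_2 + 7/2 to the basis.

S(f_1,g_3): lcm = x_1x_2. S = 12x_2^3 - 87/4x_2^2 - 5x_2 + 1.
  leading term x_2^3: no divisor's leading term divides it; move 12x_2^3 to the remainder.
  leading term x_2^2: no divisor's leading term divides it; move -87/4x_2^2 to the remainder.
  leading term x_2: no divisor's leading term divides it; move -5x_2 to the remainder.
  leading term 1: no divisor's leading term divides it; move 1 to the remainder.
  remainder 12x_2^3 - 87/4x_2^2 - 5x_2 + 1 ≠ 0; add g_4 = 12x_2^3 - 87/4x_2^2 - 5x_2 + 1 to the basis.

S(f_2,g_3): lcm = x_1^2. S = 12x_1x_2^2 - 47/4x_1x_2 - 3/2x_1 - 3x_2 - 17.
  leading term x_1x_2^2: subtract (-6x_2)·f_1 from 12x_1x_2^2 - 47/4x_1x_2 - 3/2x_1 - 3x_2 - 17 → -47/4x_1x_2 - 3/2x_1 + 18x_2^2 - 15x_2 - 17
  leading term x_1x_2: subtract (47/8)·f_1 from -47/4x_1x_2 - 3/2x_1 + 18x_2^2 - 15x_2 - 17 → -3/2x_1 + 18x_2^2 - 261/8x_2 - 21/4
  leading term x_1: subtract (-3/2)·g_3 from -3/2x_1 + 18x_2^2 - 261/8x_2 - 21/4 → 0
  remainder 0.

S(f_1,g_4): lcm = x_1x_2^3. S = 29/16x_1x_2^2 + 5/12x_1x_2 - 1/12x_1 - 3/2x_2^3 + x_2^2.
  leading term x_1x_2^2: subtract (-29/32x_2)·f_1 from 29/16x_1x_2^2 + 5/12x_1x_2 - 1/12x_1 - 3/2x_2^3 + x_2^2 → 5/12x_1x_2 - 1/12x_1 - 3/2x_2^3 + 119/32x_2^2 - 29/16x_2
  leading term x_1x_2: subtract (-5/24)·f_1 from 5/12x_1x_2 - 1/12x_1 - 3/2x_2^3 + 119/32x_2^2 - 29/16x_2 → -1/12x_1 - 3/2x_2^3 + 119/32x_2^2 - 19/16x_2 - 5/12
  leading term x_1: subtract (-1/12)·g_3 from -1/12x_1 - 3/2x_2^3 + 119/32x_2^2 - 19/16x_2 - 5/12 → -3/2x_2^3 + 87/32x_2^2 + 5/8x_2 - 1/8
  leading term x_2^3: subtract (-1/8)·g_4 from -3/2x_2^3 + 87/32x_2^2 + 5/8x_2 - 1/8 → 0
  remainder 0.

S(f_2,g_4): leading monomials are coprime, so the S-polynomial reduces to 0 (Buchberger's first criterion).
S(g_3,g_4): leading monomials are coprime, so the S-polynomial reduces to 0 (Buchberger's first criterion).
Every S-polynomial of the final basis reduces to 0, so we have a Gröbner basis.
Inter-reduce: drop elements whose leading term is divisible by another's, tail-reduce, and make monic.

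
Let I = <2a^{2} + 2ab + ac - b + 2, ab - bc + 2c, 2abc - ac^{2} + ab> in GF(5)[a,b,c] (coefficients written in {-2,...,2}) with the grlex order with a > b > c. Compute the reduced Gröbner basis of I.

G = {ac^{2} - 2ac - b^{2} - bc + 2b + 2c, b^{3} - ac + b^{2} - bc - b + 2c, b^{2}c + 2ac - b^{2} - 2bc + 2b, bc^{2} - ac + 2b^{2} - 2c^{2} + b, a^{2} - 2ac + bc + 2b - 2c + 1, ab - bc + 2c}

f_1 = 2a^{2} + 2ab + ac - b + 2, LT = a^{2}.
f_2 = ab - bc + 2c, LT = ab.
f_3 = 2abc - ac^{2} + ab, LT = abc.

S(f_1,f_2): lcm = a^{2}b. S = ab^{2} - abc - 2ac + 2b^{2} + b.
  reduce S modulo (f_1, f_2, f_3):
  remainder b^{2}c - bc^{2} - 2ac + 2b^{2} - 2bc + 2c^{2} + b ≠ 0; add g_4 = b^{2}c - bc^{2} - 2ac + 2b^{2} - 2bc + 2c^{2} + b to the basis.

S(f_1,f_3): lcm = a^{2}bc. S = -2a^{2}c^{2} + ab^{2}c - 2abc^{2} + 2a^{2}b + 2b^{2}c + bc.
  reduce S modulo (f_1, f_2, f_3, g_4):
  remainder ac^{3} + bc^{3} + 2ac^{2} + bc^{2} - 2c^{3} + ac - 2c^{2} ≠ 0; add g_5 = ac^{3} + bc^{3} + 2ac^{2} + bc^{2} - 2c^{3} + ac - 2c^{2} to the basis.

S(f_2,f_3): lcm = abc. S = -2ac^{2} - bc^{2} + 2ab + 2c^{2}.
  reduce S modulo (f_1, f_2, f_3, g_4, g_5):
  remainder -2ac^{2} - bc^{2} + 2bc + 2c^{2} + c ≠ 0; add g_6 = -2ac^{2} - bc^{2} + 2bc + 2c^{2} + c to the basis.

S(f_3,g_4): lcm = ab^{2}c. S = -2abc^{2} + 2a^{2}c + ab^{2} + 2abc - 2ac^{2} - ab.
  reduce S modulo (f_1, f_2, f_3, g_4, g_5, g_6):
  remainder -2bc^{3} - c^{3} + 2ac - 2b^{2} + 2bc - b + c ≠ 0; add g_7 = -2bc^{3} - c^{3} + 2ac - 2b^{2} + 2bc - b + c to the basis.

S(f_1,g_5): lcm = a^{2}c^{3}. S = -2ac^{4} - 2a^{2}c^{2} - abc^{2} + 2ac^{3} + 2bc^{3} - a^{2}c + 2ac^{2} + c^{3}.
  reduce S modulo (f_1, f_2, f_3, g_4, g_5, g_6, g_7):
  remainder -2bc^{2} + 2ac + b^{2} - c^{2} - 2b ≠ 0; add g_8 = -2bc^{2} + 2ac + b^{2} - c^{2} - 2b to the basis.

S(g_4,g_5): lcm = ab^{2}c^{3}. S = -abc^{4} - b^{3}c^{3} - 2a^{2}c^{3} - 2abc^{3} + 2ac^{4} - b^{3}c^{2} + 2b^{2}c^{3} - ab^{2}c + abc^{2} + 2b^{2}c^{2}.
  reduce S modulo (f_1, f_2, f_3, g_4, g_5, g_6, g_7, g_8):
  remainder -b^{3} + ac - b^{2} + bc + b - 2c ≠ 0; add g_9 = -b^{3} + ac - b^{2} + bc + b - 2c to the basis.

The other S-polynomials (S(f_1,g_4), S(f_2,g_4), S(f_2,g_5), S(f_3,g_5), S(f_1,g_6), S(f_2,g_6), S(f_3,g_6), S(g_4,g_6), S(g_5,g_6), S(f_1,g_7), S(f_2,g_7), S(f_3,g_7), S(g_4,g_7), S(g_5,g_7), S(g_6,g_7), S(f_1,g_8), S(f_2,g_8), S(f_3,g_8), S(g_4,g_8), S(g_5,g_8), S(g_6,g_8), S(g_7,g_8), S(f_1,g_9), S(f_2,g_9), S(f_3,g_9), S(g_4,g_9), S(g_5,g_9), S(g_6,g_9), S(g_7,g_9), S(g_8,g_9)) all reduce to 0 modulo the current basis, so we have a Gröbner basis.
Inter-reduce: drop elements whose leading term is divisible by another's, tail-reduce, and make monic.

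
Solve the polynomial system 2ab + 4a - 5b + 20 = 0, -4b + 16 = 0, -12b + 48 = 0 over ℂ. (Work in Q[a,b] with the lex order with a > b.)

{(0, 4)}

Compute a lex Gröbner basis by Buchberger's algorithm.
f_1 = 2ab + 4a - 5b + 20, LT = ab.
f_2 = -4b + 16, LT = b.
f_3 = -12b + 48, LT = b.

S(f_1,f_2): lcm = ab. S = 6a - 5/2b + 10.
  reduce S modulo (f_1, f_2, f_3):
  remainder 6a ≠ 0; add h_4 = 6a to the basis.

The other S-polynomials (S(f_1,f_3), S(f_2,f_3), S(f_1,h_4), S(f_2,h_4), S(f_3,h_4)) all reduce to 0 modulo the current basis, so we have a Gröbner basis.
Inter-reduce: drop elements whose leading term is divisible by another's, tail-reduce, and make monic.
Reduced Gröbner basis: {a, b - 4}.

From the last basis element, b - 4 = 0, so b takes values in {4}. Each choice, substituted upward through the basis, yields the corresponding point(s) of the solution set.
  b = 4: the earlier basis element becomes a = 0, giving a = 0 — point (0, 4).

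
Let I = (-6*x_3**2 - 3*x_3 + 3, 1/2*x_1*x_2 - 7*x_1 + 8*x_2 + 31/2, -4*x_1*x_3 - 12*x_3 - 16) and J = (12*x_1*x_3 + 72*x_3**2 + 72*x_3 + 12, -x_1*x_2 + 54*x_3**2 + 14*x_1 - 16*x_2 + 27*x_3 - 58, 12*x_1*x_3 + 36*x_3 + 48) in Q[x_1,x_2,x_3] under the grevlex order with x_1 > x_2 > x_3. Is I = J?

Since reduced Gröbner bases are canonical representatives of ideals under a given ordering, it suffices to compute and compare them.
Buchberger on the first generating set:
f_1 = -6*x_3**2 - 3*x_3 + 3, LT = x_3**2.
f_2 = 1/2*x_1*x_2 - 7*x_1 + 8*x_2 + 31/2, LT = x_1*x_2.
f_3 = -4*x_1*x_3 - 12*x_3 - 16, LT = x_1*x_3.

S(f_1,f_3): lcm = x_1*x_3**2. S = 1/2*x_1*x_3 - 3*x_3**2 - 1/2*x_1 - 4*x_3.
  reduce S modulo (f_1, f_2, f_3):
  remainder -1/2*x_1 - 4*x_3 - 7/2 ≠ 0; add g_4 = -1/2*x_1 - 4*x_3 - 7/2 to the basis.

S(f_2,f_3): lcm = x_1*x_2*x_3. S = -14*x_1*x_3 + 13*x_2*x_3 - 4*x_2 + 31*x_3.
  reduce S modulo (f_1, f_2, f_3, g_4):
  remainder 13*x_2*x_3 - 4*x_2 + 73*x_3 + 56 ≠ 0; add g_5 = 13*x_2*x_3 - 4*x_2 + 73*x_3 + 56 to the basis.

S(f_2,g_4): lcm = x_1*x_2. S = -8*x_2*x_3 - 14*x_1 + 9*x_2 + 31.
  reduce S modulo (f_1, f_2, f_3, g_4, g_5):
  remainder 85/13*x_2 + 2040/13*x_3 + 2125/13 ≠ 0; add g_6 = 85/13*x_2 + 2040/13*x_3 + 2125/13 to the basis.

The other S-polynomials (S(f_1,f_2), S(f_1,g_4), S(f_3,g_4), S(f_1,g_5), S(f_2,g_5), S(f_3,g_5), S(g_4,g_5), S(f_1,g_6), S(f_2,g_6), S(f_3,g_6), S(g_4,g_6), S(g_5,g_6)) all reduce to 0 modulo the current basis, so we have a Gröbner basis.
Inter-reduce: drop elements whose leading term is divisible by another's, tail-reduce, and make monic.
Reduced Gröbner basis: {x_3**2 + 1/2*x_3 - 1/2, x_1 + 8*x_3 + 7, x_2 + 24*x_3 + 25}.

Buchberger on the second generating set:
h_1 = 12*x_1*x_3 + 72*x_3**2 + 72*x_3 + 12, LT = x_1*x_3.
h_2 = -x_1*x_2 + 54*x_3**2 + 14*x_1 - 16*x_2 + 27*x_3 - 58, LT = x_1*x_2.
h_3 = 12*x_1*x_3 + 36*x_3 + 48, LT = x_1*x_3.

S(h_1,h_2): lcm = x_1*x_2*x_3. S = 6*x_2*x_3**2 + 54*x_3**3 + 14*x_1*x_3 - 10*x_2*x_3 + 27*x_3**2 + x_2 - 58*x_3.
  reduce S modulo (h_1, h_2, h_3):
  remainder 6*x_2*x_3**2 + 54*x_3**3 - 10*x_2*x_3 - 57*x_3**2 + x_2 - 142*x_3 - 14 ≠ 0; add k_4 = 6*x_2*x_3**2 + 54*x_3**3 - 10*x_2*x_3 - 57*x_3**2 + x_2 - 142*x_3 - 14 to the basis.

S(h_1,h_3): lcm = x_1*x_3. S = 6*x_3**2 + 3*x_3 - 3.
  reduce S modulo (h_1, h_2, h_3, k_4):
  remainder 6*x_3**2 + 3*x_3 - 3 ≠ 0; add k_5 = 6*x_3**2 + 3*x_3 - 3 to the basis.

S(h_2,h_3): lcm = x_1*x_2*x_3. S = -54*x_3**3 - 14*x_1*x_3 + 13*x_2*x_3 - 27*x_3**2 - 4*x_2 + 58*x_3.
  reduce S modulo (h_1, h_2, h_3, k_4, k_5):
  remainder 13*x_2*x_3 - 4*x_2 + 73*x_3 + 56 ≠ 0; add k_6 = 13*x_2*x_3 - 4*x_2 + 73*x_3 + 56 to the basis.

S(h_3,k_4): lcm = x_1*x_2*x_3**2. S = -9*x_1*x_3**3 + 5/3*x_1*x_2*x_3 + 19/2*x_1*x_3**2 + 3*x_2*x_3**2 - 1/6*x_1*x_2 + 71/3*x_1*x_3 + 4*x_2*x_3 + 7/3*x_1.
  reduce S modulo (h_1, h_2, h_3, k_4, k_5, k_6):
  remainder -85/26*x_2 - 1020/13*x_3 - 2125/26 ≠ 0; add k_7 = -85/26*x_2 - 1020/13*x_3 - 2125/26 to the basis.

S(h_1,k_5): lcm = x_1*x_3**2. S = 6*x_3**3 - 1/2*x_1*x_3 + 6*x_3**2 + 1/2*x_1 + x_3.
  reduce S modulo (h_1, h_2, h_3, k_4, k_5, k_6, k_7):
  remainder 1/2*x_1 + 4*x_3 + 7/2 ≠ 0; add k_8 = 1/2*x_1 + 4*x_3 + 7/2 to the basis.

The other S-polynomials (S(h_1,k_4), S(h_2,k_4), S(h_2,k_5), S(h_3,k_5), S(k_4,k_5), S(h_1,k_6), S(h_2,k_6), S(h_3,k_6), S(k_4,k_6), S(k_5,k_6), S(h_1,k_7), S(h_2,k_7), S(h_3,k_7), S(k_4,k_7), S(k_5,k_7), S(k_6,k_7), S(h_1,k_8), S(h_2,k_8), S(h_3,k_8), S(k_4,k_8), S(k_5,k_8), S(k_6,k_8), S(k_7,k_8)) all reduce to 0 modulo the current basis, so we have a Gröbner basis.
Inter-reduce: drop elements whose leading term is divisible by another's, tail-reduce, and make monic.
Reduced Gröbner basis: {x_3**2 + 1/2*x_3 - 1/2, x_1 + 8*x_3 + 7, x_2 + 24*x_3 + 25}.

The two bases agree; hence the ideals are identical.
The same test decides containment: I ⊆ J iff every generator of I reduces to 0 modulo a Gröbner basis of J.

Yes, the ideals are equal.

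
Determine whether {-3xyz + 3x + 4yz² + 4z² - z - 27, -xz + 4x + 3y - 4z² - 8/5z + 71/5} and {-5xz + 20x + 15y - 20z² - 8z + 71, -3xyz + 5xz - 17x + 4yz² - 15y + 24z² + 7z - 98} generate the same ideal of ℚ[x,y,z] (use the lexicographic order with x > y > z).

Yes, the ideals are equal.

Two ideals are equal iff their reduced Gröbner bases coincide (the reduced basis is unique for a fixed ordering).
Buchberger on the first generating set:
f_1 = -3xyz + 3x + 4yz² + 4z² - z - 27, LT = xyz.
f_2 = -xz + 4x + 3y - 4z² - 8/5z + 71/5, LT = xz.

S(f_1,f_2): lcm = xyz. S = 4xy - x + 3y² - 16/3yz² - 8/5yz + 71/5y - 4/3z² + ⅓z + 9.
  leading term xy: no divisor's leading term divides it; move 4xy to the remainder.
  leading term x: no divisor's leading term divides it; move -x to the remainder.
  leading term y²: no divisor's leading term divides it; move 3y² to the remainder.
  leading term yz²: no divisor's leading term divides it; move -16/3yz² to the remainder.
  leading term yz: no divisor's leading term divides it; move -8/5yz to the remainder.
  leading term y: no divisor's leading term divides it; move 71/5y to the remainder.
  leading term z²: no divisor's leading term divides it; move -4/3z² to the remainder.
  leading term z: no divisor's leading term divides it; move ⅓z to the remainder.
  leading term 1: no divisor's leading term divides it; move 9 to the remainder.
  remainder 4xy - x + 3y² - 16/3yz² - 8/5yz + 71/5y - 4/3z² + ⅓z + 9 ≠ 0; add g_3 = 4xy - x + 3y² - 16/3yz² - 8/5yz + 71/5y - 4/3z² + ⅓z + 9 to the basis.

S(f_1,g_3): lcm = xyz. S = ¼xz - x - ¾y²z + 4/3yz³ - 14/15yz² - 71/20yz + ⅓z³ - 17/12z² - 23/12z + 9.
  leading term xz: subtract (-¼)·f_2 from ¼xz - x - ¾y²z + 4/3yz³ - 14/15yz² - 71/20yz + ⅓z³ - 17/12z² - 23/12z + 9 → -¾y²z + 4/3yz³ - 14/15yz² - 71/20yz + ¾y + ⅓z³ - 29/12z² - 139/60z + 251/20
  leading term y²z: no divisor's leading term divides it; move -¾y²z to the remainder.
  leading term yz³: no divisor's leading term divides it; move 4/3yz³ to the remainder.
  leading term yz²: no divisor's leading term divides it; move -14/15yz² to the remainder.
  leading term yz: no divisor's leading term divides it; move -71/20yz to the remainder.
  leading term y: no divisor's leading term divides it; move ¾y to the remainder.
  leading term z³: no divisor's leading term divides it; move ⅓z³ to the remainder.
  leading term z²: no divisor's leading term divides it; move -29/12z² to the remainder.
  leading term z: no divisor's leading term divides it; move -139/60z to the remainder.
  leading term 1: no divisor's leading term divides it; move 251/20 to the remainder.
  remainder -¾y²z + 4/3yz³ - 14/15yz² - 71/20yz + ¾y + ⅓z³ - 29/12z² - 139/60z + 251/20 ≠ 0; add g_4 = -¾y²z + 4/3yz³ - 14/15yz² - 71/20yz + ¾y + ⅓z³ - 29/12z² - 139/60z + 251/20 to the basis.

The other S-polynomials (S(f_2,g_3), S(f_1,g_4), S(f_2,g_4), S(g_3,g_4)) all reduce to 0 modulo the current basis, so we have a Gröbner basis.
Inter-reduce: drop elements whose leading term is divisible by another's, tail-reduce, and make monic.
Reduced Gröbner basis: {xy - ¼x + ¾y² - 4/3yz² - ⅖yz + 71/20y - ⅓z² + 1/12z + 9/4, xz - 4x - 3y + 4z² + 8/5z - 71/5, y²z - 16/9yz³ + 56/45yz² + 71/15yz - y - 4/9z³ + 29/9z² + 139/45z - 251/15}.

Buchberger on the second generating set:
h_1 = -5xz + 20x + 15y - 20z² - 8z + 71, LT = xz.
h_2 = -3xyz + 5xz - 17x + 4yz² - 15y + 24z² + 7z - 98, LT = xyz.

S(h_1,h_2): lcm = xyz. S = -4xy + 5/3xz - 17/3x - 3y² + 16/3yz² + 8/5yz - 96/5y + 8z² + 7/3z - 98/3.
  leading term xy: no divisor's leading term divides it; move -4xy to the remainder.
  leading term xz: subtract (-⅓)·h_1 from 5/3xz - 17/3x - 3y² + 16/3yz² + 8/5yz - 96/5y + 8z² + 7/3z - 98/3 → x - 3y² + 16/3yz² + 8/5yz - 71/5y + 4/3z² - ⅓z - 9
  leading term x: no divisor's leading term divides it; move x to the remainder.
  leading term y²: no divisor's leading term divides it; move -3y² to the remainder.
  leading term yz²: no divisor's leading term divides it; move 16/3yz² to the remainder.
  leading term yz: no divisor's leading term divides it; move 8/5yz to the remainder.
  leading term y: no divisor's leading term divides it; move -71/5y to the remainder.
  leading term z²: no divisor's leading term divides it; move 4/3z² to the remainder.
  leading term z: no divisor's leading term divides it; move -⅓z to the remainder.
  leading term 1: no divisor's leading term divides it; move -9 to the remainder.
  remainder -4xy + x - 3y² + 16/3yz² + 8/5yz - 71/5y + 4/3z² - ⅓z - 9 ≠ 0; add k_3 = -4xy + x - 3y² + 16/3yz² + 8/5yz - 71/5y + 4/3z² - ⅓z - 9 to the basis.

S(h_1,k_3): lcm = xyz. S = -4xy + ¼xz - ¾y²z - 3y² + 4/3yz³ + 22/5yz² - 39/20yz - 71/5y + ⅓z³ - 1/12z² - 9/4z.
  leading term xy: subtract (1)·k_3 from -4xy + ¼xz - ¾y²z - 3y² + 4/3yz³ + 22/5yz² - 39/20yz - 71/5y + ⅓z³ - 1/12z² - 9/4z → ¼xz - x - ¾y²z + 4/3yz³ - 14/15yz² - 71/20yz + ⅓z³ - 17/12z² - 23/12z + 9
  leading term xz: subtract (-1/20)·h_1 from ¼xz - x - ¾y²z + 4/3yz³ - 14/15yz² - 71/20yz + ⅓z³ - 17/12z² - 23/12z + 9 → -¾y²z + 4/3yz³ - 14/15yz² - 71/20yz + ¾y + ⅓z³ - 29/12z² - 139/60z + 251/20
  leading term y²z: no divisor's leading term divides it; move -¾y²z to the remainder.
  leading term yz³: no divisor's leading term divides it; move 4/3yz³ to the remainder.
  leading term yz²: no divisor's leading term divides it; move -14/15yz² to the remainder.
  leading term yz: no divisor's leading term divides it; move -71/20yz to the remainder.
  leading term y: no divisor's leading term divides it; move ¾y to the remainder.
  leading term z³: no divisor's leading term divides it; move ⅓z³ to the remainder.
  leading term z²: no divisor's leading term divides it; move -29/12z² to the remainder.
  leading term z: no divisor's leading term divides it; move -139/60z to the remainder.
  leading term 1: no divisor's leading term divides it; move 251/20 to the remainder.
  remainder -¾y²z + 4/3yz³ - 14/15yz² - 71/20yz + ¾y + ⅓z³ - 29/12z² - 139/60z + 251/20 ≠ 0; add k_4 = -¾y²z + 4/3yz³ - 14/15yz² - 71/20yz + ¾y + ⅓z³ - 29/12z² - 139/60z + 251/20 to the basis.

The other S-polynomials (S(h_2,k_3), S(h_1,k_4), S(h_2,k_4), S(k_3,k_4)) all reduce to 0 modulo the current basis, so we have a Gröbner basis.
Inter-reduce: drop elements whose leading term is divisible by another's, tail-reduce, and make monic.
Reduced Gröbner basis: {xy - ¼x + ¾y² - 4/3yz² - ⅖yz + 71/20y - ⅓z² + 1/12z + 9/4, xz - 4x - 3y + 4z² + 8/5z - 71/5, y²z - 16/9yz³ + 56/45yz² + 71/15yz - y - 4/9z³ + 29/9z² + 139/45z - 251/15}.

The two bases agree; hence the ideals are identical.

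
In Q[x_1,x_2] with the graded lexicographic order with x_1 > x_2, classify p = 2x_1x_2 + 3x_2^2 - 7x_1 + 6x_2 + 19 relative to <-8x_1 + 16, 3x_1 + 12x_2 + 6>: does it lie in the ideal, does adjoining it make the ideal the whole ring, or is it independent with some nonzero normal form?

First compute the reduced Gröbner basis of I by Buchberger's algorithm.
f_1 = -8x_1 + 16, LT = x_1.
f_2 = 3x_1 + 12x_2 + 6, LT = x_1.

S(f_1,f_2): lcm = x_1. S = -4x_2 - 4.
  reduce S modulo (f_1, f_2):
  remainder -4x_2 - 4 ≠ 0; add h_3 = -4x_2 - 4 to the basis.

The other S-polynomials (S(f_1,h_3), S(f_2,h_3)) all reduce to 0 modulo the current basis, so we have a Gröbner basis.
Inter-reduce: drop elements whose leading term is divisible by another's, tail-reduce, and make monic.
Reduced Gröbner basis: {x_1 - 2, x_2 + 1}.
Label its elements g_1 = x_1 - 2, g_2 = x_2 + 1.

Reduce p = 2x_1x_2 + 3x_2^2 - 7x_1 + 6x_2 + 19 modulo G:
  leading term x_1x_2: subtract (2x_2)·g_1 from 2x_1x_2 + 3x_2^2 - 7x_1 + 6x_2 + 19 → 3x_2^2 - 7x_1 + 10x_2 + 19
  leading term x_2^2: subtract (3x_2)·g_2 from 3x_2^2 - 7x_1 + 10x_2 + 19 → -7x_1 + 7x_2 + 19
  leading term x_1: subtract (-7)·g_1 from -7x_1 + 7x_2 + 19 → 7x_2 + 5
  leading term x_2: subtract (7)·g_2 from 7x_2 + 5 → -2
  leading term 1: no divisor's leading term divides it; move -2 to the remainder.
  normal form = -2.
The normal form is nonzero, so p ∉ I. Since p minus its normal form lies in I, I + (p) = I + (r) where r = -2; decide whether this ideal is the whole ring.
Here r = -2 is a nonzero constant, hence a unit: 1 ∈ I + (p), the Gröbner basis of I + (p) is {1}, and the enlarged system has no common solution — adjoining p is inconsistent.

Adjoining 2x_1x_2 + 3x_2^2 - 7x_1 + 6x_2 + 19 makes the ideal the whole ring: the system is inconsistent.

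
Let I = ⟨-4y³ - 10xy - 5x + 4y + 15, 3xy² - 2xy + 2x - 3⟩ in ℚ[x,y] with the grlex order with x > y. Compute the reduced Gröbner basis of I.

This is the nonlinear analogue of row-reducing a linear system.

f_1 = -4y³ - 10xy - 5x + 4y + 15, LT = y³.
f_2 = 3xy² - 2xy + 2x - 3, LT = xy².

S(f_1,f_2): lcm = xy³. S = 5/2x²y + ⅔xy² + 5/4x² - 5/3xy - 15/4x + y.
  leading term x²y: no divisor's leading term divides it; move 5/2x²y to the remainder.
  leading term xy²: subtract (2/9)·f_2 from ⅔xy² + 5/4x² - 5/3xy - 15/4x + y → 5/4x² - 11/9xy - 151/36x + y + ⅔
  leading term x²: no divisor's leading term divides it; move 5/4x² to the remainder.
  leading term xy: no divisor's leading term divides it; move -11/9xy to the remainder.
  leading term x: no divisor's leading term divides it; move -151/36x to the remainder.
  leading term y: no divisor's leading term divides it; move y to the remainder.
  leading term 1: no divisor's leading term divides it; move ⅔ to the remainder.
  remainder 5/2x²y + 5/4x² - 11/9xy - 151/36x + y + ⅔ ≠ 0; add g_3 = 5/2x²y + 5/4x² - 11/9xy - 151/36x + y + ⅔ to the basis.

S(f_1,g_3): lcm = x²y³. S = 5/2x³y - ½x²y² + 22/45xy³ + 5/4x³ - x²y + 151/90xy² - ⅖y³ - 15/4x² - 4/15y².
  leading term x³y: subtract (x)·g_3 from 5/2x³y - ½x²y² + 22/45xy³ + 5/4x³ - x²y + 151/90xy² - ⅖y³ - 15/4x² - 4/15y² → -½x²y² + 22/45xy³ + 2/9x²y + 151/90xy² - ⅖y³ + 4/9x² - xy - 4/15y² - ⅔x
  leading term x²y²: subtract (-⅙x)·f_2 from -½x²y² + 22/45xy³ + 2/9x²y + 151/90xy² - ⅖y³ + 4/9x² - xy - 4/15y² - ⅔x → 22/45xy³ - 1/9x²y + 151/90xy² - ⅖y³ + 7/9x² - xy - 4/15y² - 7/6x
  leading term xy³: subtract (-11/90x)·f_1 from 22/45xy³ - 1/9x²y + 151/90xy² - ⅖y³ + 7/9x² - xy - 4/15y² - 7/6x → -4/3x²y + 151/90xy² - ⅖y³ + ⅙x² - 23/45xy - 4/15y² + ⅔x
  leading term x²y: subtract (-8/15)·g_3 from -4/3x²y + 151/90xy² - ⅖y³ + ⅙x² - 23/45xy - 4/15y² + ⅔x → 151/90xy² - ⅖y³ + ⅚x² - 157/135xy - 4/15y² - 212/135x + 8/15y + 16/45
  leading term xy²: subtract (151/270)·f_2 from 151/90xy² - ⅖y³ + ⅚x² - 157/135xy - 4/15y² - 212/135x + 8/15y + 16/45 → -⅖y³ + ⅚x² - 2/45xy - 4/15y² - 121/45x + 8/15y + 61/30
  leading term y³: subtract (1/10)·f_1 from -⅖y³ + ⅚x² - 2/45xy - 4/15y² - 121/45x + 8/15y + 61/30 → ⅚x² + 43/45xy - 4/15y² - 197/90x + 2/15y + 8/15
  leading term x²: no divisor's leading term divides it; move ⅚x² to the remainder.
  leading term xy: no divisor's leading term divides it; move 43/45xy to the remainder.
  leading term y²: no divisor's leading term divides it; move -4/15y² to the remainder.
  leading term x: no divisor's leading term divides it; move -197/90x to the remainder.
  leading term y: no divisor's leading term divides it; move 2/15y to the remainder.
  leading term 1: no divisor's leading term divides it; move 8/15 to the remainder.
  remainder ⅚x² + 43/45xy - 4/15y² - 197/90x + 2/15y + 8/15 ≠ 0; add g_4 = ⅚x² + 43/45xy - 4/15y² - 197/90x + 2/15y + 8/15 to the basis.

The other S-polynomials (S(f_2,g_3), S(f_1,g_4), S(f_2,g_4), S(g_3,g_4)) all reduce to 0 modulo the current basis, so we have a Gröbner basis.
Inter-reduce: drop elements whose leading term is divisible by another's, tail-reduce, and make monic.

G = {xy² - ⅔xy + ⅔x - 1, y³ + 5/2xy + 5/4x - y - 15/4, x² + 86/75xy - 8/25y² - 197/75x + 4/25y + 16/25}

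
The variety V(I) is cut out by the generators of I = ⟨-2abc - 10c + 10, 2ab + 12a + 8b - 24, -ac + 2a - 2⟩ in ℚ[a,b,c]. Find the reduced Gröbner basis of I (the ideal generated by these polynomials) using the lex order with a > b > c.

G = {a + ⅚c² - 47/12c + 13/12, b - c² + 21/5c - 16/5, c³ - 67/10c² + 107/10c - 5}

The reduced Gröbner basis is the canonical form of the ideal for this ordering.

f_1 = -2abc - 10c + 10, LT = abc.
f_2 = 2ab + 12a + 8b - 24, LT = ab.
f_3 = -ac + 2a - 2, LT = ac.

S(f_1,f_2): lcm = abc. S = -6ac - 4bc + 17c - 5.
  reduce S modulo (f_1, f_2, f_3):
  remainder -12a - 4bc + 17c + 7 ≠ 0; add g_4 = -12a - 4bc + 17c + 7 to the basis.

S(f_1,f_3): lcm = abc. S = 2ab - 2b + 5c - 5.
  reduce S modulo (f_1, f_2, f_3, g_4):
  remainder 4bc - 10b - 12c + 12 ≠ 0; add g_5 = 4bc - 10b - 12c + 12 to the basis.

S(f_1,g_4): lcm = abc. S = -⅓b²c² + 17/12bc² + 7/12bc + 5c - 5.
  reduce S modulo (f_1, f_2, f_3, g_4, g_5):
  remainder -25/12b² + 45/16b + 5/4c² + 33/8c - 43/8 ≠ 0; add g_6 = -25/12b² + 45/16b + 5/4c² + 33/8c - 43/8 to the basis.

S(f_2,g_4): lcm = ab. S = 6a - ⅓b²c + 17/12bc + 55/12b - 12.
  reduce S modulo (f_1, f_2, f_3, g_4, g_5, g_6):
  remainder ½b - ½c² + 21/10c - 8/5 ≠ 0; add g_7 = ½b - ½c² + 21/10c - 8/5 to the basis.

S(g_5,g_6): lcm = b²c. S = -5/2b² - 33/20bc + 3b + ⅗c³ + 99/50c² - 129/50c.
  reduce S modulo (f_1, f_2, f_3, g_4, g_5, g_6, g_7):
  remainder ⅗c³ - 201/50c² + 321/50c - 3 ≠ 0; add g_8 = ⅗c³ - 201/50c² + 321/50c - 3 to the basis.

The other S-polynomials (S(f_2,f_3), S(f_3,g_4), S(f_1,g_5), S(f_2,g_5), S(f_3,g_5), S(g_4,g_5), S(f_1,g_6), S(f_2,g_6), S(f_3,g_6), S(g_4,g_6), S(f_1,g_7), S(f_2,g_7), S(f_3,g_7), S(g_4,g_7), S(g_5,g_7), S(g_6,g_7), S(f_1,g_8), S(f_2,g_8), S(f_3,g_8), S(g_4,g_8), S(g_5,g_8), S(g_6,g_8), S(g_7,g_8)) all reduce to 0 modulo the current basis, so we have a Gröbner basis.
Inter-reduce: drop elements whose leading term is divisible by another's, tail-reduce, and make monic.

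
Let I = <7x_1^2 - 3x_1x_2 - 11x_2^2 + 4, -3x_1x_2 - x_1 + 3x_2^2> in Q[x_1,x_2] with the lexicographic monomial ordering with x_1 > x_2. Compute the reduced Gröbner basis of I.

f_1 = 7x_1^2 - 3x_1x_2 - 11x_2^2 + 4, LT = x_1^2.
f_2 = -3x_1x_2 - x_1 + 3x_2^2, LT = x_1x_2.

S(f_1,f_2): lcm = x_1^2x_2. S = -1/3x_1^2 + 4/7x_1x_2^2 - 11/7x_2^3 + 4/7x_2.
  leading term x_1^2: subtract (-1/21)·f_1 from -1/3x_1^2 + 4/7x_1x_2^2 - 11/7x_2^3 + 4/7x_2 → 4/7x_1x_2^2 - 1/7x_1x_2 - 11/7x_2^3 - 11/21x_2^2 + 4/7x_2 + 4/21
  leading term x_1x_2^2: subtract (-4/21x_2)·f_2 from 4/7x_1x_2^2 - 1/7x_1x_2 - 11/7x_2^3 - 11/21x_2^2 + 4/7x_2 + 4/21 → -1/3x_1x_2 - x_2^3 - 11/21x_2^2 + 4/7x_2 + 4/21
  leading term x_1x_2: subtract (1/9)·f_2 from -1/3x_1x_2 - x_2^3 - 11/21x_2^2 + 4/7x_2 + 4/21 → 1/9x_1 - x_2^3 - 6/7x_2^2 + 4/7x_2 + 4/21
  leading term x_1: no divisor's leading term divides it; move 1/9x_1 to the remainder.
  leading term x_2^3: no divisor's leading term divides it; move -x_2^3 to the remainder.
  leading term x_2^2: no divisor's leading term divides it; move -6/7x_2^2 to the remainder.
  leading term x_2: no divisor's leading term divides it; move 4/7x_2 to the remainder.
  leading term 1: no divisor's leading term divides it; move 4/21 to the remainder.
  remainder 1/9x_1 - x_2^3 - 6/7x_2^2 + 4/7x_2 + 4/21 ≠ 0; add g_3 = 1/9x_1 - x_2^3 - 6/7x_2^2 + 4/7x_2 + 4/21 to the basis.

S(f_1,g_3): lcm = x_1^2. S = 9x_1x_2^3 + 54/7x_1x_2^2 - 39/7x_1x_2 - 12/7x_1 - 11/7x_2^2 + 4/7.
  leading term x_1x_2^3: subtract (-3x_2^2)·f_2 from 9x_1x_2^3 + 54/7x_1x_2^2 - 39/7x_1x_2 - 12/7x_1 - 11/7x_2^2 + 4/7 → 33/7x_1x_2^2 - 39/7x_1x_2 - 12/7x_1 + 9x_2^4 - 11/7x_2^2 + 4/7
  leading term x_1x_2^2: subtract (-11/7x_2)·f_2 from 33/7x_1x_2^2 - 39/7x_1x_2 - 12/7x_1 + 9x_2^4 - 11/7x_2^2 + 4/7 → -50/7x_1x_2 - 12/7x_1 + 9x_2^4 + 33/7x_2^3 - 11/7x_2^2 + 4/7
  leading term x_1x_2: subtract (50/21)·f_2 from -50/7x_1x_2 - 12/7x_1 + 9x_2^4 + 33/7x_2^3 - 11/7x_2^2 + 4/7 → 2/3x_1 + 9x_2^4 + 33/7x_2^3 - 61/7x_2^2 + 4/7
  leading term x_1: subtract (6)·g_3 from 2/3x_1 + 9x_2^4 + 33/7x_2^3 - 61/7x_2^2 + 4/7 → 9x_2^4 + 75/7x_2^3 - 25/7x_2^2 - 24/7x_2 - 4/7
  leading term x_2^4: no divisor's leading term divides it; move 9x_2^4 to the remainder.
  leading term x_2^3: no divisor's leading term divides it; move 75/7x_2^3 to the remainder.
  leading term x_2^2: no divisor's leading term divides it; move -25/7x_2^2 to the remainder.
  leading term x_2: no divisor's leading term divides it; move -24/7x_2 to the remainder.
  leading term 1: no divisor's leading term divides it; move -4/7 to the remainder.
  remainder 9x_2^4 + 75/7x_2^3 - 25/7x_2^2 - 24/7x_2 - 4/7 ≠ 0; add g_4 = 9x_2^4 + 75/7x_2^3 - 25/7x_2^2 - 24/7x_2 - 4/7 to the basis.

The other S-polynomials (S(f_2,g_3), S(f_1,g_4), S(f_2,g_4), S(g_3,g_4)) all reduce to 0 modulo the current basis, so we have a Gröbner basis.
Inter-reduce: drop elements whose leading term is divisible by another's, tail-reduce, and make monic.

G = {x_1 - 9x_2^3 - 54/7x_2^2 + 36/7x_2 + 12/7, x_2^4 + 25/21x_2^3 - 25/63x_2^2 - 8/21x_2 - 4/63}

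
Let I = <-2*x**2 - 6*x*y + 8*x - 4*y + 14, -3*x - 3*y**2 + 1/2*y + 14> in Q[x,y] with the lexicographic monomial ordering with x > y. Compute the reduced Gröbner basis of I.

G = {x + y**2 - 1/6*y - 14/3, y**4 - 10/3*y**3 - 173/36*y**2 + 152/9*y - 35/9}

f_1 = -2*x**2 - 6*x*y + 8*x - 4*y + 14, LT = x**2.
f_2 = -3*x - 3*y**2 + 1/2*y + 14, LT = x.

S(f_1,f_2): lcm = x**2. S = -x*y**2 + 19/6*x*y + 2/3*x + 2*y - 7.
  leading term x*y**2: subtract (1/3*y**2)·f_2 from -x*y**2 + 19/6*x*y + 2/3*x + 2*y - 7 → 19/6*x*y + 2/3*x + y**4 - 1/6*y**3 - 14/3*y**2 + 2*y - 7
  leading term x*y: subtract (-19/18*y)·f_2 from 19/6*x*y + 2/3*x + y**4 - 1/6*y**3 - 14/3*y**2 + 2*y - 7 → 2/3*x + y**4 - 10/3*y**3 - 149/36*y**2 + 151/9*y - 7
  leading term x: subtract (-2/9)·f_2 from 2/3*x + y**4 - 10/3*y**3 - 149/36*y**2 + 151/9*y - 7 → y**4 - 10/3*y**3 - 173/36*y**2 + 152/9*y - 35/9
  leading term y**4: no divisor's leading term divides it; move y**4 to the remainder.
  leading term y**3: no divisor's leading term divides it; move -10/3*y**3 to the remainder.
  leading term y**2: no divisor's leading term divides it; move -173/36*y**2 to the remainder.
  leading term y: no divisor's leading term divides it; move 152/9*y to the remainder.
  leading term 1: no divisor's leading term divides it; move -35/9 to the remainder.
  remainder y**4 - 10/3*y**3 - 173/36*y**2 + 152/9*y - 35/9 ≠ 0; add g_3 = y**4 - 10/3*y**3 - 173/36*y**2 + 152/9*y - 35/9 to the basis.

The other S-polynomials (S(f_1,g_3), S(f_2,g_3)) all reduce to 0 modulo the current basis, so we have a Gröbner basis.
Inter-reduce: drop elements whose leading term is divisible by another's, tail-reduce, and make monic.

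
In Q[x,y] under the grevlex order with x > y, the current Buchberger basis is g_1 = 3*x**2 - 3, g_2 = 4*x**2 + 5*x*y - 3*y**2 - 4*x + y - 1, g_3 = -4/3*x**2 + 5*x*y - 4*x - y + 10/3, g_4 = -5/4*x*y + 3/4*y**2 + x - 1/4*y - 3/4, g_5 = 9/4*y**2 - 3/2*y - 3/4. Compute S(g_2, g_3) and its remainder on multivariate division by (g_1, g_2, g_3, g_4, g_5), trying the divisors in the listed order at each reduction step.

lcm(LM(g_2), LM(g_3)) = x**2.
S = (lcm/LT(g_2))·g_2 − (lcm/LT(g_3))·g_3 = 5*x*y - 3/4*y**2 - 4*x - 1/2*y + 9/4.
Reduce S modulo (g_1, g_2, g_3, g_4, g_5) in that order:
  leading term x*y: subtract (-4)·g_4 from 5*x*y - 3/4*y**2 - 4*x - 1/2*y + 9/4 → 9/4*y**2 - 3/2*y - 3/4
  leading term y**2: subtract (1)·g_5 from 9/4*y**2 - 3/2*y - 3/4 → 0
The remainder is 0, so this S-polynomial contributes no new basis element.

S(g_2, g_3) = 5*x*y - 3/4*y**2 - 4*x - 1/2*y + 9/4; remainder on division = 0.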